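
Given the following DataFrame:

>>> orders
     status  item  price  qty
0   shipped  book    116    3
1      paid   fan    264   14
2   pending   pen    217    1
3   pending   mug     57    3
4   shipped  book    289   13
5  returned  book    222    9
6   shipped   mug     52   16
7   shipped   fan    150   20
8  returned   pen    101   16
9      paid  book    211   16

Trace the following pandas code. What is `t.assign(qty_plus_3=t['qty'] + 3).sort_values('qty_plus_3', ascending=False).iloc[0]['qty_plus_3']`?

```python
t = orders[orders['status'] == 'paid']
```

filter rows where status == 'paid':
  status  item  price  qty
1   paid   fan    264   14
9   paid  book    211   16
add column qty_plus_3 = t['qty'] + 3:
  status  item  price  qty  qty_plus_3
1   paid   fan    264   14          17
9   paid  book    211   16          19
sort by qty_plus_3 descending:
  status  item  price  qty  qty_plus_3
9   paid  book    211   16          19
1   paid   fan    264   14          17

19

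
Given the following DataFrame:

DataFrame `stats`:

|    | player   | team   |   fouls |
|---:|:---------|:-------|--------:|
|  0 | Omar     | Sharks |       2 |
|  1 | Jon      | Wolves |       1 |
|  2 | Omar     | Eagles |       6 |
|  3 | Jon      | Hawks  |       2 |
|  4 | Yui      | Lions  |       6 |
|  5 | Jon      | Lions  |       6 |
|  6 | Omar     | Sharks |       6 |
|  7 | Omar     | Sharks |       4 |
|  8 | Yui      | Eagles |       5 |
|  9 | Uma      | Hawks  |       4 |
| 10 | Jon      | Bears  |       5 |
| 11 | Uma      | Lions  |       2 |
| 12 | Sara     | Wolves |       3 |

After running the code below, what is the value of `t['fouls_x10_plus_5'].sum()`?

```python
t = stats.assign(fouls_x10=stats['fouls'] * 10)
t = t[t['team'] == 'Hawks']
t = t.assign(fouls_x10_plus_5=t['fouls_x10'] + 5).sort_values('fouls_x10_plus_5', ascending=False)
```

add column fouls_x10 = stats['fouls'] * 10:
   player    team  fouls  fouls_x10
0    Omar  Sharks      2         20
1     Jon  Wolves      1         10
2    Omar  Eagles      6         60
3     Jon   Hawks      2         20
4     Yui   Lions      6         60
5     Jon   Lions      6         60
6    Omar  Sharks      6         60
7    Omar  Sharks      4         40
8     Yui  Eagles      5         50
9     Uma   Hawks      4         40
10    Jon   Bears      5         50
11    Uma   Lions      2         20
12   Sara  Wolves      3         30
filter rows where team == 'Hawks':
  player   team  fouls  fouls_x10
3    Jon  Hawks      2         20
9    Uma  Hawks      4         40
add column fouls_x10_plus_5 = t['fouls_x10'] + 5:
  player   team  fouls  fouls_x10  fouls_x10_plus_5
3    Jon  Hawks      2         20                25
9    Uma  Hawks      4         40                45
sort by fouls_x10_plus_5 descending:
  player   team  fouls  fouls_x10  fouls_x10_plus_5
9    Uma  Hawks      4         40                45
3    Jon  Hawks      2         20                25

70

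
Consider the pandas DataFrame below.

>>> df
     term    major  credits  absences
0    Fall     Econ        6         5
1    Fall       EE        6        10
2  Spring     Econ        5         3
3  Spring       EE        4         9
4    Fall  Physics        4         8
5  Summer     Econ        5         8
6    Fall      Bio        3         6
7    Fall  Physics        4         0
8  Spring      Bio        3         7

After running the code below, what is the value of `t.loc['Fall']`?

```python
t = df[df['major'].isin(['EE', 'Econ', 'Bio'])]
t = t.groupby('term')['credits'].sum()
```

filter rows where major in ['EE', 'Econ', 'Bio']:
     term major  credits  absences
0    Fall  Econ        6         5
1    Fall    EE        6        10
2  Spring  Econ        5         3
3  Spring    EE        4         9
5  Summer  Econ        5         8
6    Fall   Bio        3         6
8  Spring   Bio        3         7
group by term, sum of credits:
term
Fall      15
Spring    12
Summer     5
Name: credits, dtype: int64
The value at index 'Fall' is 15.

15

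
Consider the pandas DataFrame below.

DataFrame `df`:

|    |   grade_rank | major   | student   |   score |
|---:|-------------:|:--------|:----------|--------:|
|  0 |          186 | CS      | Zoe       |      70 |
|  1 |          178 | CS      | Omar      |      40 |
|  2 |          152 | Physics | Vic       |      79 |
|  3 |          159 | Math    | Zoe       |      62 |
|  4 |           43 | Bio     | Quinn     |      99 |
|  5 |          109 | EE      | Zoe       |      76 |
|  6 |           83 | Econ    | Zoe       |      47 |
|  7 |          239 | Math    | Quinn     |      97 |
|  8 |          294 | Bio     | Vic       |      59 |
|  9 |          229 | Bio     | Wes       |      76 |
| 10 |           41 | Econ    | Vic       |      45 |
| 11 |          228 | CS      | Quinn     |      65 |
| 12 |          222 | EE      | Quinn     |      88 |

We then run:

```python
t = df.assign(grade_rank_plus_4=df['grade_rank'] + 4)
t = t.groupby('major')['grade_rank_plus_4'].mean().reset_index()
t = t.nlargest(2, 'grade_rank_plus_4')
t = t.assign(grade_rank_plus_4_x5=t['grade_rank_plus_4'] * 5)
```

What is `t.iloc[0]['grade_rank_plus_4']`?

203.0

add column grade_rank_plus_4 = df['grade_rank'] + 4:
    grade_rank    major student  score  grade_rank_plus_4
0          186       CS     Zoe     70                190
1          178       CS    Omar     40                182
2          152  Physics     Vic     79                156
3          159     Math     Zoe     62                163
4           43      Bio   Quinn     99                 47
5          109       EE     Zoe     76                113
6           83     Econ     Zoe     47                 87
7          239     Math   Quinn     97                243
8          294      Bio     Vic     59                298
9          229      Bio     Wes     76                233
10          41     Econ     Vic     45                 45
11         228       CS   Quinn     65                232
12         222       EE   Quinn     88                226
group by major, mean of grade_rank_plus_4:
major
Bio        192.666667
CS         201.333333
EE         169.500000
Econ        66.000000
Math       203.000000
Physics    156.000000
Name: grade_rank_plus_4, dtype: float64
reset_index():
     major  grade_rank_plus_4
0      Bio         192.666667
1       CS         201.333333
2       EE         169.500000
3     Econ          66.000000
4     Math         203.000000
5  Physics         156.000000
take 2 rows with largest grade_rank_plus_4:
  major  grade_rank_plus_4
4  Math         203.000000
1    CS         201.333333
add column grade_rank_plus_4_x5 = t['grade_rank_plus_4'] * 5:
  major  grade_rank_plus_4  grade_rank_plus_4_x5
4  Math         203.000000           1015.000000
1    CS         201.333333           1006.666667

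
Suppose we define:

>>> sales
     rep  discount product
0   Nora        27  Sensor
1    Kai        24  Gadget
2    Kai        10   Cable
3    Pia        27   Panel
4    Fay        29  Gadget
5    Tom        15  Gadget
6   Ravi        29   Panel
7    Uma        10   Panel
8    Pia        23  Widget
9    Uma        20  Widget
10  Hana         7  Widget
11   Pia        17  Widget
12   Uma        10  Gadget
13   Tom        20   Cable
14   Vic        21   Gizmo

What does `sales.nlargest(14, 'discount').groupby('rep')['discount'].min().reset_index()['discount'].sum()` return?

take 14 rows with largest discount:
     rep  discount product
4    Fay        29  Gadget
6   Ravi        29   Panel
0   Nora        27  Sensor
3    Pia        27   Panel
1    Kai        24  Gadget
8    Pia        23  Widget
14   Vic        21   Gizmo
9    Uma        20  Widget
13   Tom        20   Cable
11   Pia        17  Widget
5    Tom        15  Gadget
2    Kai        10   Cable
7    Uma        10   Panel
12   Uma        10  Gadget
group by rep, min of discount:
rep
Fay     29
Kai     10
Nora    27
Pia     17
Ravi    29
Tom     15
Uma     10
Vic     21
Name: discount, dtype: int64
reset_index():
    rep  discount
0   Fay        29
1   Kai        10
2  Nora        27
3   Pia        17
4  Ravi        29
5   Tom        15
6   Uma        10
7   Vic        21
So sum() = 158.

158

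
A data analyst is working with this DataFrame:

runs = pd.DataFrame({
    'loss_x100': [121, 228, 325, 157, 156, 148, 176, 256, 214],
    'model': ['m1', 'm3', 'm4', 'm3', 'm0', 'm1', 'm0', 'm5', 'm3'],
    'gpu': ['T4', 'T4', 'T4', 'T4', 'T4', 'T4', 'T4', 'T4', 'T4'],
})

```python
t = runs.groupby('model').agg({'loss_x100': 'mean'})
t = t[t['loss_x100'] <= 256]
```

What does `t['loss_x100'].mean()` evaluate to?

group by model, mean of loss_x100:
        loss_x100
model            
m0     166.000000
m1     134.500000
m3     199.666667
m4     325.000000
m5     256.000000
filter rows where loss_x100 <= 256:
        loss_x100
model            
m0     166.000000
m1     134.500000
m3     199.666667
m5     256.000000
mean of column 'loss_x100' → 189.041666667

189.041666667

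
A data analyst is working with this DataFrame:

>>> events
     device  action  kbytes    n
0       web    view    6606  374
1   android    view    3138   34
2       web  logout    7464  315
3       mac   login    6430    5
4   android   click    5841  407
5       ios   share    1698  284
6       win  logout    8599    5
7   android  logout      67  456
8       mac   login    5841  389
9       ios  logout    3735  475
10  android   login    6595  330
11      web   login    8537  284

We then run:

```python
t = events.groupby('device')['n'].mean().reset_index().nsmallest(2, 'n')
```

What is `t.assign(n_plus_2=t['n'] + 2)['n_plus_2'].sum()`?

group by device, mean of n:
device
android    306.750000
ios        379.500000
mac        197.000000
web        324.333333
win          5.000000
Name: n, dtype: float64
reset_index():
    device           n
0  android  306.750000
1      ios  379.500000
2      mac  197.000000
3      web  324.333333
4      win    5.000000
take 2 rows with smallest n:
  device      n
4    win    5.0
2    mac  197.0
add column n_plus_2 = t['n'] + 2:
  device      n  n_plus_2
4    win    5.0       7.0
2    mac  197.0     199.0
Taking the sum of column 'n_plus_2' gives 206.0.

206.0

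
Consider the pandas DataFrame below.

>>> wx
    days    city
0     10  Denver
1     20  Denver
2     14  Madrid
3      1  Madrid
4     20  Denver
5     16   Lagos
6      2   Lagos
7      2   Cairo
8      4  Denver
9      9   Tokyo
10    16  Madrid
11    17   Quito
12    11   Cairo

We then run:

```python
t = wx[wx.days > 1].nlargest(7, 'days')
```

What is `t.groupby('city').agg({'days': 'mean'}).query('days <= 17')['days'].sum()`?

filter rows where days > 1:
    days    city
0     10  Denver
1     20  Denver
2     14  Madrid
4     20  Denver
5     16   Lagos
6      2   Lagos
7      2   Cairo
8      4  Denver
9      9   Tokyo
10    16  Madrid
11    17   Quito
12    11   Cairo
take 7 rows with largest days:
    days    city
1     20  Denver
4     20  Denver
11    17   Quito
5     16   Lagos
10    16  Madrid
2     14  Madrid
12    11   Cairo
group by city, mean of days:
        days
city        
Cairo   11.0
Denver  20.0
Lagos   16.0
Madrid  15.0
Quito   17.0
filter rows where days <= 17:
        days
city        
Cairo   11.0
Lagos   16.0
Madrid  15.0
Quito   17.0
Hence 59.0.

59.0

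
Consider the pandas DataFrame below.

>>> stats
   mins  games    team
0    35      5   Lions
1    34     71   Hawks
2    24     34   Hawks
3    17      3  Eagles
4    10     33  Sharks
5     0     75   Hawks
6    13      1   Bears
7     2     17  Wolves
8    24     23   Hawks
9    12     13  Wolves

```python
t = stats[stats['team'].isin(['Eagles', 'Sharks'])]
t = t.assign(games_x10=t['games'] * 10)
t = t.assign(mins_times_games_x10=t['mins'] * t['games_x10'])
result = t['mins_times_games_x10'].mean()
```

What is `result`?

1905.0

filter rows where team in ['Eagles', 'Sharks']:
   mins  games    team
3    17      3  Eagles
4    10     33  Sharks
add column games_x10 = t['games'] * 10:
   mins  games    team  games_x10
3    17      3  Eagles         30
4    10     33  Sharks        330
add column mins_times_games_x10 = t['mins'] * t['games_x10']:
   mins  games    team  games_x10  mins_times_games_x10
3    17      3  Eagles         30                   510
4    10     33  Sharks        330                  3300
The mean of column 'mins_times_games_x10' is 1905.0.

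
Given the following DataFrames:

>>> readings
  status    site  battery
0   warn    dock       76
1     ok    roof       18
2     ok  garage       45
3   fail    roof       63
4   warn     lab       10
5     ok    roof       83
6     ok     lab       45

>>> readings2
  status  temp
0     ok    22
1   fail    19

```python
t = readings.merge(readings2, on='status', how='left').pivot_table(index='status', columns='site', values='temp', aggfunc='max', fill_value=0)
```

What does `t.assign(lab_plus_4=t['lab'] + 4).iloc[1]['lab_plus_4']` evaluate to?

26.0

merge on 'status' (how='left') → 7 rows:
  status    site  battery  temp
0   warn    dock       76   NaN
1     ok    roof       18  22.0
2     ok  garage       45  22.0
3   fail    roof       63  19.0
4   warn     lab       10   NaN
5     ok    roof       83  22.0
6     ok     lab       45  22.0
pivot: rows=status, cols=site, max(temp):
site    garage   lab  roof
status                    
fail       0.0   0.0  19.0
ok        22.0  22.0  22.0
add column lab_plus_4 = t['lab'] + 4:
site    garage   lab  roof  lab_plus_4
status                                
fail       0.0   0.0  19.0         4.0
ok        22.0  22.0  22.0        26.0
Reading off the value at position 1, column 'lab_plus_4', we get 26.0.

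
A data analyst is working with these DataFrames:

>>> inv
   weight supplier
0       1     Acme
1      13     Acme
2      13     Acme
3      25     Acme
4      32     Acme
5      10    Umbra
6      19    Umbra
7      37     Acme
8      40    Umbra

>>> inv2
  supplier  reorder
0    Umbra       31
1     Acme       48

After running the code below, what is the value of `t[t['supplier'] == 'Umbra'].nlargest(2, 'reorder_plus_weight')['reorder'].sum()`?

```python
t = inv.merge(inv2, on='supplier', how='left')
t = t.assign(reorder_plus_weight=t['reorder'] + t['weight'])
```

merge on 'supplier' (how='left') → 9 rows:
   weight supplier  reorder
0       1     Acme       48
1      13     Acme       48
2      13     Acme       48
3      25     Acme       48
4      32     Acme       48
5      10    Umbra       31
6      19    Umbra       31
7      37     Acme       48
8      40    Umbra       31
add column reorder_plus_weight = t['reorder'] + t['weight']:
   weight supplier  reorder  reorder_plus_weight
0       1     Acme       48                   49
1      13     Acme       48                   61
2      13     Acme       48                   61
3      25     Acme       48                   73
4      32     Acme       48                   80
5      10    Umbra       31                   41
6      19    Umbra       31                   50
7      37     Acme       48                   85
8      40    Umbra       31                   71
filter rows where supplier == 'Umbra':
   weight supplier  reorder  reorder_plus_weight
5      10    Umbra       31                   41
6      19    Umbra       31                   50
8      40    Umbra       31                   71
take 2 rows with largest reorder_plus_weight:
   weight supplier  reorder  reorder_plus_weight
8      40    Umbra       31                   71
6      19    Umbra       31                   50
Finally, sum of column 'reorder' = 62.

62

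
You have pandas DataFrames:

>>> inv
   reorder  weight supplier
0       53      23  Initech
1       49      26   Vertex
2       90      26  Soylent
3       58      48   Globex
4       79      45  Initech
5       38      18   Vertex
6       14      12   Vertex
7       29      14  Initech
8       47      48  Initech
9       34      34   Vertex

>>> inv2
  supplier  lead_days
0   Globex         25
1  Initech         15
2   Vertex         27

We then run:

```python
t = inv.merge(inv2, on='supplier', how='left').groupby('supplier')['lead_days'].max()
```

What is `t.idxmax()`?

Vertex

merge on 'supplier' (how='left') → 10 rows:
   reorder  weight supplier  lead_days
0       53      23  Initech       15.0
1       49      26   Vertex       27.0
2       90      26  Soylent        NaN
3       58      48   Globex       25.0
4       79      45  Initech       15.0
5       38      18   Vertex       27.0
6       14      12   Vertex       27.0
7       29      14  Initech       15.0
8       47      48  Initech       15.0
9       34      34   Vertex       27.0
group by supplier, max of lead_days:
supplier
Globex     25.0
Initech    15.0
Soylent     NaN
Vertex     27.0
Name: lead_days, dtype: float64
Then the label with the largest value: Vertex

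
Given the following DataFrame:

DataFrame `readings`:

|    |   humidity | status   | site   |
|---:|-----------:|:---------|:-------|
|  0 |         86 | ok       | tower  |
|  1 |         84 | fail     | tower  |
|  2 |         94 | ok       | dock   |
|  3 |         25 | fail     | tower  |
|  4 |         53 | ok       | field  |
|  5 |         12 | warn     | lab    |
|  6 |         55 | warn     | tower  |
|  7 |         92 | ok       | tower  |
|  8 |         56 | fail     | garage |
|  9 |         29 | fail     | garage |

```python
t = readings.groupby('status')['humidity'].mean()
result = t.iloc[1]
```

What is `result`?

81.25

group by status, mean of humidity:
status
fail    48.50
ok      81.25
warn    33.50
Name: humidity, dtype: float64
Reading off the value at position 1, we get 81.25.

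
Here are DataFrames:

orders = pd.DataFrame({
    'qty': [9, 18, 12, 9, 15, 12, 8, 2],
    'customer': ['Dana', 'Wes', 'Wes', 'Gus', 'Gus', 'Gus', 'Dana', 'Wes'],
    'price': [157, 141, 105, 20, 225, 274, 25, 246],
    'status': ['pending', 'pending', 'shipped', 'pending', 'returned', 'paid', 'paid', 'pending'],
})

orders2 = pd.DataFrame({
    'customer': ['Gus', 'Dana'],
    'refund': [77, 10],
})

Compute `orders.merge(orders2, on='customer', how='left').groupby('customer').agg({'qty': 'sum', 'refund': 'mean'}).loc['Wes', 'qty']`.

32

merge on 'customer' (how='left') → 8 rows:
   qty customer  price    status  refund
0    9     Dana    157   pending    10.0
1   18      Wes    141   pending     NaN
2   12      Wes    105   shipped     NaN
3    9      Gus     20   pending    77.0
4   15      Gus    225  returned    77.0
5   12      Gus    274      paid    77.0
6    8     Dana     25      paid    10.0
7    2      Wes    246   pending     NaN
group by customer: sum(qty), mean(refund):
          qty  refund
customer             
Dana       17    10.0
Gus        36    77.0
Wes        32     NaN
Then the value at row 'Wes', column 'qty': 32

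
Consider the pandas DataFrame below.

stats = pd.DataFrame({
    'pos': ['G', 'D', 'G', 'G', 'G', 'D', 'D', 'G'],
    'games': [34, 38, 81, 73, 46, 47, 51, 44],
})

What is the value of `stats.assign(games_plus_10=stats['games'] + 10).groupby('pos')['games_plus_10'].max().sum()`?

152

add column games_plus_10 = stats['games'] + 10:
  pos  games  games_plus_10
0   G     34             44
1   D     38             48
2   G     81             91
3   G     73             83
4   G     46             56
5   D     47             57
6   D     51             61
7   G     44             54
group by pos, max of games_plus_10:
pos
D    61
G    91
Name: games_plus_10, dtype: int64
Reading off the sum of the resulting series, we get 152.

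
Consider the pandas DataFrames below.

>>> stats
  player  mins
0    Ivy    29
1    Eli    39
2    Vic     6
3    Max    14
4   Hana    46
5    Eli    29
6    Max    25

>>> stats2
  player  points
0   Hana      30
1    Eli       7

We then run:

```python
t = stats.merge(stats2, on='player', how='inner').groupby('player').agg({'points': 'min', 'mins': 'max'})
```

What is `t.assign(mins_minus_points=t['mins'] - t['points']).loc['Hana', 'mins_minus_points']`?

merge on 'player' (how='inner') → 3 rows:
  player  mins  points
0    Eli    39       7
1   Hana    46      30
2    Eli    29       7
group by player: min(points), max(mins):
        points  mins
player              
Eli          7    39
Hana        30    46
add column mins_minus_points = t['mins'] - t['points']:
        points  mins  mins_minus_points
player                                 
Eli          7    39                 32
Hana        30    46                 16
value at row 'Hana', column 'mins_minus_points' → 16

16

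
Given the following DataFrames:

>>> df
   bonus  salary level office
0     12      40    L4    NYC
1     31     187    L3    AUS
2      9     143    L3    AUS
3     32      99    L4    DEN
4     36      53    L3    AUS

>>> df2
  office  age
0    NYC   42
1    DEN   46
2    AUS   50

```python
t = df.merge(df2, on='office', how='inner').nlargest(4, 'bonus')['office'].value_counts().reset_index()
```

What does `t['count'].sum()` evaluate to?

merge on 'office' (how='inner') → 5 rows:
   bonus  salary level office  age
0     12      40    L4    NYC   42
1     31     187    L3    AUS   50
2      9     143    L3    AUS   50
3     32      99    L4    DEN   46
4     36      53    L3    AUS   50
take 4 rows with largest bonus:
   bonus  salary level office  age
4     36      53    L3    AUS   50
3     32      99    L4    DEN   46
1     31     187    L3    AUS   50
0     12      40    L4    NYC   42
value_counts of office:
office
AUS    2
DEN    1
NYC    1
Name: count, dtype: int64
reset_index():
  office  count
0    AUS      2
1    DEN      1
2    NYC      1

4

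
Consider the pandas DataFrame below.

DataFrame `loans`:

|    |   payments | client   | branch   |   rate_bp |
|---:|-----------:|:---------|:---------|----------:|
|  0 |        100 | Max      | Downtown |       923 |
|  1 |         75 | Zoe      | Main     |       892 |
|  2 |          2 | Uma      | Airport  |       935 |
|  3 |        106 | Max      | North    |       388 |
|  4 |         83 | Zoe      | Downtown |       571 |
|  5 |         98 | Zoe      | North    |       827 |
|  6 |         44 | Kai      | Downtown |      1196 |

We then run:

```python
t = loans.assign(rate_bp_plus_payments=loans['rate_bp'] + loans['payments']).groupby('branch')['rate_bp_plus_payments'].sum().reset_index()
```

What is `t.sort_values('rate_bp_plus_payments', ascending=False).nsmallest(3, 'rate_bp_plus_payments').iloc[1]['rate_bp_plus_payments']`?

add column rate_bp_plus_payments = loans['rate_bp'] + loans['payments']:
   payments client    branch  rate_bp  rate_bp_plus_payments
0       100    Max  Downtown      923                   1023
1        75    Zoe      Main      892                    967
2         2    Uma   Airport      935                    937
3       106    Max     North      388                    494
4        83    Zoe  Downtown      571                    654
5        98    Zoe     North      827                    925
6        44    Kai  Downtown     1196                   1240
group by branch, sum of rate_bp_plus_payments:
branch
Airport      937
Downtown    2917
Main         967
North       1419
Name: rate_bp_plus_payments, dtype: int64
reset_index():
     branch  rate_bp_plus_payments
0   Airport                    937
1  Downtown                   2917
2      Main                    967
3     North                   1419
sort by rate_bp_plus_payments descending:
     branch  rate_bp_plus_payments
1  Downtown                   2917
3     North                   1419
2      Main                    967
0   Airport                    937
take 3 rows with smallest rate_bp_plus_payments:
    branch  rate_bp_plus_payments
0  Airport                    937
2     Main                    967
3    North                   1419
Taking the value at position 1, column 'rate_bp_plus_payments' gives 967.

967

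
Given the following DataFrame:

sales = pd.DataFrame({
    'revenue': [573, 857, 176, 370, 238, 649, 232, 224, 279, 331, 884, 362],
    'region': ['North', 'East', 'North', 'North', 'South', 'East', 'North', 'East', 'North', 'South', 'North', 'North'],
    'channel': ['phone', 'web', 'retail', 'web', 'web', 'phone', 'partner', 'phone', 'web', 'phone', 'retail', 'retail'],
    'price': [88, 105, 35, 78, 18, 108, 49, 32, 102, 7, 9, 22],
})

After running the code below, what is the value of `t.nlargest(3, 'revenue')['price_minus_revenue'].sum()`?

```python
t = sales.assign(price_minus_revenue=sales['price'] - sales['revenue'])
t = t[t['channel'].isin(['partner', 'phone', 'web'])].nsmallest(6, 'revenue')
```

-793

add column price_minus_revenue = sales['price'] - sales['revenue']:
    revenue region  channel  price  price_minus_revenue
0       573  North    phone     88                 -485
1       857   East      web    105                 -752
2       176  North   retail     35                 -141
3       370  North      web     78                 -292
4       238  South      web     18                 -220
5       649   East    phone    108                 -541
6       232  North  partner     49                 -183
7       224   East    phone     32                 -192
8       279  North      web    102                 -177
9       331  South    phone      7                 -324
10      884  North   retail      9                 -875
11      362  North   retail     22                 -340
filter rows where channel in ['partner', 'phone', 'web']:
   revenue region  channel  price  price_minus_revenue
0      573  North    phone     88                 -485
1      857   East      web    105                 -752
3      370  North      web     78                 -292
4      238  South      web     18                 -220
5      649   East    phone    108                 -541
6      232  North  partner     49                 -183
7      224   East    phone     32                 -192
8      279  North      web    102                 -177
9      331  South    phone      7                 -324
take 6 rows with smallest revenue:
   revenue region  channel  price  price_minus_revenue
7      224   East    phone     32                 -192
6      232  North  partner     49                 -183
4      238  South      web     18                 -220
8      279  North      web    102                 -177
9      331  South    phone      7                 -324
3      370  North      web     78                 -292
take 3 rows with largest revenue:
   revenue region channel  price  price_minus_revenue
3      370  North     web     78                 -292
9      331  South   phone      7                 -324
8      279  North     web    102                 -177
So sum() = -793.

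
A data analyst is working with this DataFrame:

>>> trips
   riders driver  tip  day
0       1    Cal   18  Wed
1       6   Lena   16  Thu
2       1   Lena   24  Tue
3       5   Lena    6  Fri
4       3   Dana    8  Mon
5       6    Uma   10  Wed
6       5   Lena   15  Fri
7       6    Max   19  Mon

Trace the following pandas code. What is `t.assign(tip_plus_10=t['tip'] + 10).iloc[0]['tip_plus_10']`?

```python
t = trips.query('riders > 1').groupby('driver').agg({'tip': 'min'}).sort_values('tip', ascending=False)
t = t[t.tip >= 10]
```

29

filter rows where riders > 1:
   riders driver  tip  day
1       6   Lena   16  Thu
3       5   Lena    6  Fri
4       3   Dana    8  Mon
5       6    Uma   10  Wed
6       5   Lena   15  Fri
7       6    Max   19  Mon
group by driver, min of tip:
        tip
driver     
Dana      8
Lena      6
Max      19
Uma      10
sort by tip descending:
        tip
driver     
Max      19
Uma      10
Dana      8
Lena      6
filter rows where tip >= 10:
        tip
driver     
Max      19
Uma      10
add column tip_plus_10 = t['tip'] + 10:
        tip  tip_plus_10
driver                  
Max      19           29
Uma      10           20
Then the value at position 0, column 'tip_plus_10': 29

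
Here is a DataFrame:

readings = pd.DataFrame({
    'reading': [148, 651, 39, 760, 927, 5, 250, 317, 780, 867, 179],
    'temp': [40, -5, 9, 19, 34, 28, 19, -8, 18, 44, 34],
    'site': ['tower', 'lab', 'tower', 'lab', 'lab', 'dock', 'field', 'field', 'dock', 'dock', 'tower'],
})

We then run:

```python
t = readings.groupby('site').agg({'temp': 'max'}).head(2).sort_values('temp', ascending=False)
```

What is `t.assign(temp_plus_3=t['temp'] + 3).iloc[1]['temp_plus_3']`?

22

group by site, max of temp:
       temp
site       
dock     44
field    19
lab      34
tower    40
take first 2 rows:
       temp
site       
dock     44
field    19
sort by temp descending:
       temp
site       
dock     44
field    19
add column temp_plus_3 = t['temp'] + 3:
       temp  temp_plus_3
site                    
dock     44           47
field    19           22
value at position 1, column 'temp_plus_3' → 22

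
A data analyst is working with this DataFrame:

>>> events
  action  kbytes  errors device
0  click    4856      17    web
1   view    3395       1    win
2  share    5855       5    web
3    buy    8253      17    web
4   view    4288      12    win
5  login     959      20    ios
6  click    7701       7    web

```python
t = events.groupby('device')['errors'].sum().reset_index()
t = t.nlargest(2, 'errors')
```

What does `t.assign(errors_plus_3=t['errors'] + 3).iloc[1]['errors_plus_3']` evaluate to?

23

group by device, sum of errors:
device
ios    20
web    46
win    13
Name: errors, dtype: int64
reset_index():
  device  errors
0    ios      20
1    web      46
2    win      13
take 2 rows with largest errors:
  device  errors
1    web      46
0    ios      20
add column errors_plus_3 = t['errors'] + 3:
  device  errors  errors_plus_3
1    web      46             49
0    ios      20             23
Then the value at position 1, column 'errors_plus_3': 23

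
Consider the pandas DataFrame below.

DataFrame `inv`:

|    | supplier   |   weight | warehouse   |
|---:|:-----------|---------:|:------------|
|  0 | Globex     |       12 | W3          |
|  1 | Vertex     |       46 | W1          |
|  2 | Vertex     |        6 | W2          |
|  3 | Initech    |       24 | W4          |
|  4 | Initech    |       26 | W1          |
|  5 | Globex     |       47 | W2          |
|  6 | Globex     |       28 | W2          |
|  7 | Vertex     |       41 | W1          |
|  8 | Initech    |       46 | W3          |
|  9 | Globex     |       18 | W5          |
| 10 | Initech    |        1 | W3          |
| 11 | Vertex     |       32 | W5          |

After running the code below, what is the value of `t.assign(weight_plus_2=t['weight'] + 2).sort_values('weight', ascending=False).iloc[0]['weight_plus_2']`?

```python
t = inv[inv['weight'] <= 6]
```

8

filter rows where weight <= 6:
   supplier  weight warehouse
2    Vertex       6        W2
10  Initech       1        W3
add column weight_plus_2 = t['weight'] + 2:
   supplier  weight warehouse  weight_plus_2
2    Vertex       6        W2              8
10  Initech       1        W3              3
sort by weight descending:
   supplier  weight warehouse  weight_plus_2
2    Vertex       6        W2              8
10  Initech       1        W3              3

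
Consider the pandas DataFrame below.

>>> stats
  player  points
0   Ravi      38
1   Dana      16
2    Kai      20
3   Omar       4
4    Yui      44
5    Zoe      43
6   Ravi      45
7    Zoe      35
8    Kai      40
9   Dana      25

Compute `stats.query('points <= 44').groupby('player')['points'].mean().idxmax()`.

Yui

filter rows where points <= 44:
  player  points
0   Ravi      38
1   Dana      16
2    Kai      20
3   Omar       4
4    Yui      44
5    Zoe      43
7    Zoe      35
8    Kai      40
9   Dana      25
group by player, mean of points:
player
Dana    20.5
Kai     30.0
Omar     4.0
Ravi    38.0
Yui     44.0
Zoe     39.0
Name: points, dtype: float64
The label with the largest value is Yui.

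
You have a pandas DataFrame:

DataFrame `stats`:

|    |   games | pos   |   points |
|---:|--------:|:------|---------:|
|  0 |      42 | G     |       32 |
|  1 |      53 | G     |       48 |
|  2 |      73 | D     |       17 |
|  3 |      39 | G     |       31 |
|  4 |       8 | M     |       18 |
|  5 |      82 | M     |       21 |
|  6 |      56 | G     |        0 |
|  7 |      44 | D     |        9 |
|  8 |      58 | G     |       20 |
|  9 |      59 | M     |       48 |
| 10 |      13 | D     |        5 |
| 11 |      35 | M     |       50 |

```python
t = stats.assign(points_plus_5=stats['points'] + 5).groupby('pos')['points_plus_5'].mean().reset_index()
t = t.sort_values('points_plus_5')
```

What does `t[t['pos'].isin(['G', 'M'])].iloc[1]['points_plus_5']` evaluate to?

add column points_plus_5 = stats['points'] + 5:
    games pos  points  points_plus_5
0      42   G      32             37
1      53   G      48             53
2      73   D      17             22
3      39   G      31             36
4       8   M      18             23
5      82   M      21             26
6      56   G       0              5
7      44   D       9             14
8      58   G      20             25
9      59   M      48             53
10     13   D       5             10
11     35   M      50             55
group by pos, mean of points_plus_5:
pos
D    15.333333
G    31.200000
M    39.250000
Name: points_plus_5, dtype: float64
reset_index():
  pos  points_plus_5
0   D      15.333333
1   G      31.200000
2   M      39.250000
sort by points_plus_5:
  pos  points_plus_5
0   D      15.333333
1   G      31.200000
2   M      39.250000
filter rows where pos in ['G', 'M']:
  pos  points_plus_5
1   G          31.20
2   M          39.25
Then the value at position 1, column 'points_plus_5': 39.25

39.25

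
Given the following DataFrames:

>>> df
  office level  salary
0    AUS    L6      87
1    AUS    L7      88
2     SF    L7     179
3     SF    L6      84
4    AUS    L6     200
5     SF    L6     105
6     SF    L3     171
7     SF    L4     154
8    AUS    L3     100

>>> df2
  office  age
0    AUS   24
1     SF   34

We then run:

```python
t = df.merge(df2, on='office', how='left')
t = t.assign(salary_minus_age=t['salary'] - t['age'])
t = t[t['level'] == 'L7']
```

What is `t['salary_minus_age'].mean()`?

104.5

merge on 'office' (how='left') → 9 rows:
  office level  salary  age
0    AUS    L6      87   24
1    AUS    L7      88   24
2     SF    L7     179   34
3     SF    L6      84   34
4    AUS    L6     200   24
5     SF    L6     105   34
6     SF    L3     171   34
7     SF    L4     154   34
8    AUS    L3     100   24
add column salary_minus_age = t['salary'] - t['age']:
  office level  salary  age  salary_minus_age
0    AUS    L6      87   24                63
1    AUS    L7      88   24                64
2     SF    L7     179   34               145
3     SF    L6      84   34                50
4    AUS    L6     200   24               176
5     SF    L6     105   34                71
6     SF    L3     171   34               137
7     SF    L4     154   34               120
8    AUS    L3     100   24                76
filter rows where level == 'L7':
  office level  salary  age  salary_minus_age
1    AUS    L7      88   24                64
2     SF    L7     179   34               145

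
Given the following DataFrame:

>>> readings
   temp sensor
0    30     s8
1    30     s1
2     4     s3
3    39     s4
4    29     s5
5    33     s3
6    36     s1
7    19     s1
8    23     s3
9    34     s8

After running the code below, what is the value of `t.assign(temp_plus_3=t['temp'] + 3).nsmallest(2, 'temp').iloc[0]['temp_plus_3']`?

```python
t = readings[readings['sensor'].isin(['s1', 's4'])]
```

filter rows where sensor in ['s1', 's4']:
   temp sensor
1    30     s1
3    39     s4
6    36     s1
7    19     s1
add column temp_plus_3 = t['temp'] + 3:
   temp sensor  temp_plus_3
1    30     s1           33
3    39     s4           42
6    36     s1           39
7    19     s1           22
take 2 rows with smallest temp:
   temp sensor  temp_plus_3
7    19     s1           22
1    30     s1           33
So iloc[0]['temp_plus_3'] = 22.

22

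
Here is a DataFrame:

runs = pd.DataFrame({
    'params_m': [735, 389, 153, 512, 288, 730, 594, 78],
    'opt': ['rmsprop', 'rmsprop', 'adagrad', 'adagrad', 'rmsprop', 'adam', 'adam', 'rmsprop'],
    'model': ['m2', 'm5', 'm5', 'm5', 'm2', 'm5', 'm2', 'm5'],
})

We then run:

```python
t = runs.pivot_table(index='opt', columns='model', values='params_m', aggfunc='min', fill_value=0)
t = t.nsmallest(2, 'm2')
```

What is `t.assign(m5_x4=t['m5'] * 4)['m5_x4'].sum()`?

pivot: rows=opt, cols=model, min(params_m):
model     m2   m5
opt              
adagrad    0  153
adam     594  730
rmsprop  288   78
take 2 rows with smallest m2:
model     m2   m5
opt              
adagrad    0  153
rmsprop  288   78
add column m5_x4 = t['m5'] * 4:
model     m2   m5  m5_x4
opt                     
adagrad    0  153    612
rmsprop  288   78    312
Hence 924.

924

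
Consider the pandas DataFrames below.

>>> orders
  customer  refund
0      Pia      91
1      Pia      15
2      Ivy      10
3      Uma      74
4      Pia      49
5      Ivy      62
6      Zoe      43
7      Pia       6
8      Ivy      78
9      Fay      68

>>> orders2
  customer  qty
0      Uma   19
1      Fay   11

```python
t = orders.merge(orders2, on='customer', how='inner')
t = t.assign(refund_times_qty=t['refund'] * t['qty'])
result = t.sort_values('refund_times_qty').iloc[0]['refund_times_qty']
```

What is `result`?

748

merge on 'customer' (how='inner') → 2 rows:
  customer  refund  qty
0      Uma      74   19
1      Fay      68   11
add column refund_times_qty = t['refund'] * t['qty']:
  customer  refund  qty  refund_times_qty
0      Uma      74   19              1406
1      Fay      68   11               748
sort by refund_times_qty:
  customer  refund  qty  refund_times_qty
1      Fay      68   11               748
0      Uma      74   19              1406
Taking the value at position 0, column 'refund_times_qty' gives 748.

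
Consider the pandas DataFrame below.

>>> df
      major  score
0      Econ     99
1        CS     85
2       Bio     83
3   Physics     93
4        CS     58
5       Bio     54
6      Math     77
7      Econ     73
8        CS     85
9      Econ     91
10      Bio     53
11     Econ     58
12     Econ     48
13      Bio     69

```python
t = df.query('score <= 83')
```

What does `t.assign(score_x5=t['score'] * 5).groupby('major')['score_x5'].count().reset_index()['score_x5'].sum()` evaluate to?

9

filter rows where score <= 83:
   major  score
2    Bio     83
4     CS     58
5    Bio     54
6   Math     77
7   Econ     73
10   Bio     53
11  Econ     58
12  Econ     48
13   Bio     69
add column score_x5 = t['score'] * 5:
   major  score  score_x5
2    Bio     83       415
4     CS     58       290
5    Bio     54       270
6   Math     77       385
7   Econ     73       365
10   Bio     53       265
11  Econ     58       290
12  Econ     48       240
13   Bio     69       345
group by major, count of score_x5:
major
Bio     4
CS      1
Econ    3
Math    1
Name: score_x5, dtype: int64
reset_index():
  major  score_x5
0   Bio         4
1    CS         1
2  Econ         3
3  Math         1
Then the sum of column 'score_x5': 9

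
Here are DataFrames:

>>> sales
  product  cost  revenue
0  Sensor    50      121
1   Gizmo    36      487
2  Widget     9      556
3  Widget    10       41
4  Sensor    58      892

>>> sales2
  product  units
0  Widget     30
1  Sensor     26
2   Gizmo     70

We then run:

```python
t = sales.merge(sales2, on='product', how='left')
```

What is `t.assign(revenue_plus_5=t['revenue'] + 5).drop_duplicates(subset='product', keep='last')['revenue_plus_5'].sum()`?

1435

merge on 'product' (how='left') → 5 rows:
  product  cost  revenue  units
0  Sensor    50      121     26
1   Gizmo    36      487     70
2  Widget     9      556     30
3  Widget    10       41     30
4  Sensor    58      892     26
add column revenue_plus_5 = t['revenue'] + 5:
  product  cost  revenue  units  revenue_plus_5
0  Sensor    50      121     26             126
1   Gizmo    36      487     70             492
2  Widget     9      556     30             561
3  Widget    10       41     30              46
4  Sensor    58      892     26             897
drop duplicate product (keep=last):
  product  cost  revenue  units  revenue_plus_5
1   Gizmo    36      487     70             492
3  Widget    10       41     30              46
4  Sensor    58      892     26             897
The sum of column 'revenue_plus_5' is 1435.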